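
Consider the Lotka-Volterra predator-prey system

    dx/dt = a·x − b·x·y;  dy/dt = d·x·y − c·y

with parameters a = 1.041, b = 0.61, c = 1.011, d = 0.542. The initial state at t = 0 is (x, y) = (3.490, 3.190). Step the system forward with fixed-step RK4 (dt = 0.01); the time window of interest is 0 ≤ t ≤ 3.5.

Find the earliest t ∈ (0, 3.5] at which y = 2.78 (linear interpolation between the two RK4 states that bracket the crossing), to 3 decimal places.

t = 1.405

t=0.000: state=(3.490, 3.190)
step 1 (dt=0.01): k1=(-3.158, 2.809), k2=(-3.174, 2.794), k3=(-3.173, 2.794), k4=(-3.188, 2.778); state += dt/6·(k1+2k2+2k3+k4)
t=0.010: state=(3.458, 3.218)
t=0.020: state=(3.426, 3.246)
t=0.030: state=(3.394, 3.273)
continuing one RK4 step at a time; state shown every 20 steps (Δt=0.2):
t=0.200: state=(2.823, 3.671)
t=0.400: state=(2.181, 3.930)
t=0.600: state=(1.657, 3.948)
t=0.800: state=(1.272, 3.776)
t=1.000: state=(1.005, 3.486)
t=1.200: state=(0.826, 3.143)
t=1.400: state=(0.708, 2.789)
next step: t=1.410: state=(0.704, 2.772) — y has crossed 2.78
linear interpolation between t=1.400 (2.78905) and t=1.410 (2.77158) → t≈1.405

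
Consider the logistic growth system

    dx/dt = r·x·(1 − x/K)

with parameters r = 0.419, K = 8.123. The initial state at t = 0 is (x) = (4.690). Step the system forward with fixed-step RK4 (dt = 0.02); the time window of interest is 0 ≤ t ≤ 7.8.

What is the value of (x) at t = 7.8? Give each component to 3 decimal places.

t=0.000: state=(4.690)
step 1 (dt=0.02): k1=(0.831), k2=(0.830), k3=(0.830), k4=(0.829); state += dt/6·(k1+2k2+2k3+k4)
t=0.020: state=(4.707)
t=0.040: state=(4.723)
t=0.060: state=(4.740)
continuing one RK4 step at a time; state shown every 25 steps (Δt=0.5):
t=0.500: state=(5.097)
t=1.000: state=(5.483)
t=1.500: state=(5.842)
t=2.000: state=(6.170)
t=2.500: state=(6.463)
t=3.000: state=(6.723)
t=3.500: state=(6.949)
t=4.000: state=(7.144)
t=4.500: state=(7.311)
t=5.000: state=(7.452)
t=5.500: state=(7.570)
t=6.000: state=(7.669)
t=6.500: state=(7.751)
t=7.000: state=(7.818)
t=7.500: state=(7.874)
t=7.800: state=(7.903)

(x) = (7.903)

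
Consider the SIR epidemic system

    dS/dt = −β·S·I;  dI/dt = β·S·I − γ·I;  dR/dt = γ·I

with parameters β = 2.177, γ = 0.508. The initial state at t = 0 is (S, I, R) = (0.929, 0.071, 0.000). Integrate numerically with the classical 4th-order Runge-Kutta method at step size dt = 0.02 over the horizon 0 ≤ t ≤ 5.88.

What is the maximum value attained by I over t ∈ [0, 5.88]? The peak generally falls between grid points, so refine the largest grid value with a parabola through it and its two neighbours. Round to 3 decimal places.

t=0.000: state=(0.929, 0.071, 0.000)
step 1 (dt=0.02): k1=(-0.144, 0.108, 0.036), k2=(-0.146, 0.109, 0.037), k3=(-0.146, 0.109, 0.037), k4=(-0.148, 0.110, 0.037); state += dt/6·(k1+2k2+2k3+k4)
t=0.020: state=(0.926, 0.073, 0.001)
t=0.040: state=(0.923, 0.075, 0.001)
t=0.060: state=(0.920, 0.078, 0.002)
continuing one RK4 step at a time; state shown every 10 steps (Δt=0.2):
t=0.200: state=(0.896, 0.095, 0.008)
t=0.400: state=(0.854, 0.126, 0.020)
t=0.600: state=(0.802, 0.164, 0.034)
t=0.800: state=(0.740, 0.207, 0.053)
t=1.000: state=(0.669, 0.254, 0.076)
t=1.200: state=(0.593, 0.302, 0.105)
t=1.400: state=(0.515, 0.347, 0.138)
t=1.600: state=(0.439, 0.386, 0.175)
t=1.800: state=(0.368, 0.416, 0.216)
t=2.000: state=(0.306, 0.435, 0.259)
t=2.200: state=(0.253, 0.444, 0.304)
t=2.400: state=(0.208, 0.443, 0.349)
t=2.600: state=(0.172, 0.434, 0.394)
t=2.800: state=(0.143, 0.420, 0.437)
t=3.000: state=(0.119, 0.402, 0.479)
t=3.200: state=(0.101, 0.381, 0.519)
t=3.400: state=(0.086, 0.358, 0.556)
t=3.600: state=(0.074, 0.335, 0.591)
t=3.800: state=(0.064, 0.312, 0.624)
t=4.000: state=(0.056, 0.289, 0.655)
t=4.200: state=(0.050, 0.267, 0.683)
t=4.400: state=(0.044, 0.246, 0.709)
t=4.600: state=(0.040, 0.227, 0.733)
t=4.800: state=(0.037, 0.208, 0.755)
t=5.000: state=(0.033, 0.191, 0.776)
t=5.200: state=(0.031, 0.175, 0.794)
t=5.400: state=(0.029, 0.160, 0.811)
t=5.600: state=(0.027, 0.146, 0.827)
t=5.800: state=(0.025, 0.134, 0.841)
t=5.880: state=(0.025, 0.129, 0.846)
largest grid value and its neighbours: I(2.260)=0.44421, I(2.280)=0.44426, I(2.300)=0.44423
parabola through these three points peaks at t≈2.282 with I≈0.44426

max I = 0.444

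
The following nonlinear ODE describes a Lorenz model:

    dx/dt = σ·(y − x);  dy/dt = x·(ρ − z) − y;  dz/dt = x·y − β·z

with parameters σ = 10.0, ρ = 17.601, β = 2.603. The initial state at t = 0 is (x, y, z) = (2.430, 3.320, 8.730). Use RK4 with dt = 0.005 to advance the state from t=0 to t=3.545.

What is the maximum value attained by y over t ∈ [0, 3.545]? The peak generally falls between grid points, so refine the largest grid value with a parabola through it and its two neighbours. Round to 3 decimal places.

max y = 12.579

t=0.000: state=(2.430, 3.320, 8.730)
step 1 (dt=0.005): k1=(8.900, 18.237, -14.657), k2=(9.133, 18.478, -14.376), k3=(9.134, 18.481, -14.374), k4=(9.367, 18.727, -14.089); state += dt/6·(k1+2k2+2k3+k4)
t=0.005: state=(2.476, 3.412, 8.658)
t=0.010: state=(2.524, 3.507, 8.589)
t=0.015: state=(2.574, 3.605, 8.523)
continuing one RK4 step at a time; state shown every 40 steps (Δt=0.2):
t=0.200: state=(6.354, 9.491, 9.579)
t=0.400: state=(10.695, 9.379, 22.662)
t=0.600: state=(4.030, 1.424, 18.487)
t=0.800: state=(2.136, 2.360, 11.643)
t=1.000: state=(4.201, 6.151, 8.917)
t=1.200: state=(9.608, 11.956, 16.430)
t=1.400: state=(7.229, 3.614, 21.835)
t=1.600: state=(2.777, 2.144, 14.494)
t=1.800: state=(3.513, 4.763, 10.131)
t=2.000: state=(7.800, 10.525, 13.123)
t=2.200: state=(9.031, 6.579, 22.170)
t=2.400: state=(3.850, 2.426, 16.649)
t=2.600: state=(3.482, 4.297, 11.528)
t=2.800: state=(6.817, 9.193, 12.367)
t=3.000: state=(9.357, 8.225, 20.987)
t=3.200: state=(4.835, 3.021, 17.885)
t=3.400: state=(3.744, 4.269, 12.663)
t=3.545: state=(5.399, 7.118, 11.791)
largest grid value and its neighbours: y(0.305)=12.57072, y(0.310)=12.57887, y(0.315)=12.56747
parabola through these three points peaks at t≈0.310 with y≈12.57894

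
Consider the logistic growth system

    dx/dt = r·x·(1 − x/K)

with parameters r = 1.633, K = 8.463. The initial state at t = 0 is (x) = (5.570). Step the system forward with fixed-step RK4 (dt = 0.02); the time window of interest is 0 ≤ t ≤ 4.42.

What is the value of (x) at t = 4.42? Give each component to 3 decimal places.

t=0.000: state=(5.570)
step 1 (dt=0.02): k1=(3.109), k2=(3.093), k3=(3.093), k4=(3.077); state += dt/6·(k1+2k2+2k3+k4)
t=0.020: state=(5.632)
t=0.040: state=(5.693)
t=0.060: state=(5.754)
continuing one RK4 step at a time; state shown every 10 steps (Δt=0.2):
t=0.200: state=(6.156)
t=0.400: state=(6.662)
t=0.600: state=(7.082)
t=0.800: state=(7.419)
t=1.000: state=(7.683)
t=1.200: state=(7.886)
t=1.400: state=(8.039)
t=1.600: state=(8.153)
t=1.800: state=(8.237)
t=2.000: state=(8.299)
t=2.200: state=(8.344)
t=2.400: state=(8.377)
t=2.600: state=(8.401)
t=2.800: state=(8.418)
t=3.000: state=(8.430)
t=3.200: state=(8.439)
t=3.400: state=(8.446)
t=3.600: state=(8.451)
t=3.800: state=(8.454)
t=4.000: state=(8.457)
t=4.200: state=(8.458)
t=4.400: state=(8.460)
t=4.420: state=(8.460)

(x) = (8.460)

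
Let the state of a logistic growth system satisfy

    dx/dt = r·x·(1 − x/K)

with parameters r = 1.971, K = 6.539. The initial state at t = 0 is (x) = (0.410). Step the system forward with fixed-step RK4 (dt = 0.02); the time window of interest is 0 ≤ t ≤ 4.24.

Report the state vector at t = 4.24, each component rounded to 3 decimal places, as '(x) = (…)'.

t=0.000: state=(0.410)
step 1 (dt=0.02): k1=(0.757), k2=(0.770), k3=(0.771), k4=(0.784); state += dt/6·(k1+2k2+2k3+k4)
t=0.020: state=(0.425)
t=0.040: state=(0.441)
t=0.060: state=(0.458)
continuing one RK4 step at a time; state shown every 10 steps (Δt=0.2):
t=0.200: state=(0.590)
t=0.400: state=(0.839)
t=0.600: state=(1.172)
t=0.800: state=(1.599)
t=1.000: state=(2.121)
t=1.200: state=(2.720)
t=1.400: state=(3.359)
t=1.600: state=(3.991)
t=1.800: state=(4.572)
t=2.000: state=(5.068)
t=2.200: state=(5.469)
t=2.400: state=(5.777)
t=2.600: state=(6.005)
t=2.800: state=(6.169)
t=3.000: state=(6.285)
t=3.200: state=(6.366)
t=3.400: state=(6.421)
t=3.600: state=(6.459)
t=3.800: state=(6.485)
t=4.000: state=(6.502)
t=4.200: state=(6.514)
t=4.240: state=(6.516)

(x) = (6.516)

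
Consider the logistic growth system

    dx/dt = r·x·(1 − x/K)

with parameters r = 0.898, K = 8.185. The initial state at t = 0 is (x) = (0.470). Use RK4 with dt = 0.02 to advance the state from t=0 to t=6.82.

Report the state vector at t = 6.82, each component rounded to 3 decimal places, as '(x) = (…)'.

(x) = (7.901)

t=0.000: state=(0.470)
step 1 (dt=0.02): k1=(0.398), k2=(0.401), k3=(0.401), k4=(0.404); state += dt/6·(k1+2k2+2k3+k4)
t=0.020: state=(0.478)
t=0.040: state=(0.486)
t=0.060: state=(0.494)
continuing one RK4 step at a time; state shown every 25 steps (Δt=0.5):
t=0.500: state=(0.713)
t=1.000: state=(1.065)
t=1.500: state=(1.554)
t=2.000: state=(2.198)
t=2.500: state=(2.989)
t=3.000: state=(3.879)
t=3.500: state=(4.791)
t=4.000: state=(5.637)
t=4.500: state=(6.352)
t=5.000: state=(6.912)
t=5.500: state=(7.324)
t=6.000: state=(7.614)
t=6.500: state=(7.811)
t=6.820: state=(7.901)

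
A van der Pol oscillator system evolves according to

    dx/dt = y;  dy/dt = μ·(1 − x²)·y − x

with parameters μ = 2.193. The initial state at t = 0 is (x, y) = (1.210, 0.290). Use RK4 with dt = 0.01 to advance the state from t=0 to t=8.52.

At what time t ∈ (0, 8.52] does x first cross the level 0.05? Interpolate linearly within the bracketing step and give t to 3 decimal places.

t=0.000: state=(1.210, 0.290)
step 1 (dt=0.01): k1=(0.290, -1.505), k2=(0.282, -1.501), k3=(0.282, -1.501), k4=(0.275, -1.497); state += dt/6·(k1+2k2+2k3+k4)
t=0.010: state=(1.213, 0.275)
t=0.020: state=(1.216, 0.260)
t=0.030: state=(1.218, 0.245)
continuing one RK4 step at a time; state shown every 50 steps (Δt=0.5):
t=0.500: state=(1.193, -0.306)
t=1.000: state=(0.928, -0.770)
t=1.500: state=(0.326, -1.867)
t=1.620: state=(0.070, -2.428)
next step: t=1.630: state=(0.045, -2.483) — x has crossed 0.05
linear interpolation between t=1.620 (0.06988) and t=1.630 (0.04533) → t≈1.628

t = 1.628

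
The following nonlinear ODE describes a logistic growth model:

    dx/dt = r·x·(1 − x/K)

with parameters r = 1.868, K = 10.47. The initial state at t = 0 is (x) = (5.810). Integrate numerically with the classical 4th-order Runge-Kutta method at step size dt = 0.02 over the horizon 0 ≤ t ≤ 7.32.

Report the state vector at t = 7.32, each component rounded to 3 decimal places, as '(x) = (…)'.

t=0.000: state=(5.810)
step 1 (dt=0.02): k1=(4.831), k2=(4.820), k3=(4.820), k4=(4.809); state += dt/6·(k1+2k2+2k3+k4)
t=0.020: state=(5.906)
t=0.040: state=(6.002)
t=0.060: state=(6.098)
continuing one RK4 step at a time; state shown every 25 steps (Δt=0.5):
t=0.500: state=(7.961)
t=1.000: state=(9.316)
t=1.500: state=(9.984)
t=2.000: state=(10.273)
t=2.500: state=(10.392)
t=3.000: state=(10.439)
t=3.500: state=(10.458)
t=4.000: state=(10.465)
t=4.500: state=(10.468)
t=5.000: state=(10.469)
t=5.500: state=(10.470)
t=6.000: state=(10.470)
t=6.500: state=(10.470)
t=7.000: state=(10.470)
t=7.320: state=(10.470)

(x) = (10.470)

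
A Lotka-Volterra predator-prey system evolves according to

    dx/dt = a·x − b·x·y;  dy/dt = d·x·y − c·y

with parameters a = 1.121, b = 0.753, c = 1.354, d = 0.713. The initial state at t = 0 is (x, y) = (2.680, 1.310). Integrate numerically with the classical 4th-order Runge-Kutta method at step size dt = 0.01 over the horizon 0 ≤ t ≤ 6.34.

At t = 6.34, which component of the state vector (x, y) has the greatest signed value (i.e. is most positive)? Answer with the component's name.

largest component: y

t=0.000: state=(2.680, 1.310)
step 1 (dt=0.01): k1=(0.361, 0.729), k2=(0.354, 0.733), k3=(0.353, 0.733), k4=(0.346, 0.737); state += dt/6·(k1+2k2+2k3+k4)
t=0.010: state=(2.684, 1.317)
t=0.020: state=(2.687, 1.325)
t=0.030: state=(2.690, 1.332)
continuing one RK4 step at a time; state shown every 25 steps (Δt=0.25):
t=0.250: state=(2.721, 1.513)
t=0.500: state=(2.650, 1.744)
t=0.750: state=(2.473, 1.966)
t=1.000: state=(2.223, 2.131)
t=1.250: state=(1.953, 2.204)
t=1.500: state=(1.709, 2.176)
t=1.750: state=(1.516, 2.066)
t=2.000: state=(1.380, 1.904)
t=2.250: state=(1.298, 1.722)
t=2.500: state=(1.264, 1.541)
t=2.750: state=(1.271, 1.376)
t=3.000: state=(1.316, 1.235)
t=3.250: state=(1.396, 1.121)
t=3.500: state=(1.509, 1.034)
t=3.750: state=(1.654, 0.977)
t=4.000: state=(1.827, 0.949)
t=4.250: state=(2.022, 0.953)
t=4.500: state=(2.229, 0.993)
t=4.750: state=(2.431, 1.072)
t=5.000: state=(2.600, 1.198)
t=5.250: state=(2.704, 1.372)
t=5.500: state=(2.711, 1.587)
t=5.750: state=(2.603, 1.819)
t=6.000: state=(2.397, 2.028)
t=6.250: state=(2.135, 2.166)
t=6.340: state=(2.037, 2.192)
compare at T: x=2.037, y=2.192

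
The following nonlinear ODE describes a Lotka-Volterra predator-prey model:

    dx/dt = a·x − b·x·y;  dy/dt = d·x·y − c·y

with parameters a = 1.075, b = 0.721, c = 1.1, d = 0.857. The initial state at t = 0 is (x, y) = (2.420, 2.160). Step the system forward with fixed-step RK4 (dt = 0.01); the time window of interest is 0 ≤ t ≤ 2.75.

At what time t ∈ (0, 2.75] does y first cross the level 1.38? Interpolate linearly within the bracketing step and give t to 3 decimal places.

t = 2.305

t=0.000: state=(2.420, 2.160)
step 1 (dt=0.01): k1=(-1.167, 2.104), k2=(-1.183, 2.103), k3=(-1.183, 2.103), k4=(-1.198, 2.102); state += dt/6·(k1+2k2+2k3+k4)
t=0.010: state=(2.408, 2.181)
t=0.020: state=(2.396, 2.202)
t=0.030: state=(2.384, 2.223)
continuing one RK4 step at a time; state shown every 10 steps (Δt=0.1):
t=0.100: state=(2.289, 2.368)
t=0.200: state=(2.133, 2.564)
t=0.300: state=(1.962, 2.738)
t=0.400: state=(1.783, 2.880)
t=0.500: state=(1.607, 2.983)
t=0.600: state=(1.440, 3.045)
t=0.700: state=(1.286, 3.065)
t=0.800: state=(1.148, 3.047)
t=0.900: state=(1.028, 2.996)
t=1.000: state=(0.925, 2.918)
t=1.100: state=(0.837, 2.819)
t=1.200: state=(0.764, 2.704)
t=1.300: state=(0.703, 2.580)
t=1.400: state=(0.653, 2.449)
t=1.500: state=(0.612, 2.316)
t=1.600: state=(0.580, 2.183)
t=1.700: state=(0.554, 2.053)
t=1.800: state=(0.535, 1.927)
t=1.900: state=(0.520, 1.806)
t=2.000: state=(0.511, 1.691)
t=2.100: state=(0.505, 1.582)
t=2.200: state=(0.504, 1.480)
t=2.300: state=(0.506, 1.385)
next step: t=2.310: state=(0.507, 1.375) — y has crossed 1.38
linear interpolation between t=2.300 (1.38454) and t=2.310 (1.37535) → t≈2.305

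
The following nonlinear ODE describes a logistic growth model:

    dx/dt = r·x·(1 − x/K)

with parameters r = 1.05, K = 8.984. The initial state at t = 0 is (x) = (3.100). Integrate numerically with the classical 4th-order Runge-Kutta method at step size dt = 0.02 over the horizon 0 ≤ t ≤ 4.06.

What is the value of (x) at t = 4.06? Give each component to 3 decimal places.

(x) = (8.750)

t=0.000: state=(3.100)
step 1 (dt=0.02): k1=(2.132), k2=(2.139), k3=(2.139), k4=(2.146); state += dt/6·(k1+2k2+2k3+k4)
t=0.020: state=(3.143)
t=0.040: state=(3.186)
t=0.060: state=(3.229)
continuing one RK4 step at a time; state shown every 10 steps (Δt=0.2):
t=0.200: state=(3.539)
t=0.400: state=(3.998)
t=0.600: state=(4.468)
t=0.800: state=(4.938)
t=1.000: state=(5.398)
t=1.200: state=(5.840)
t=1.400: state=(6.254)
t=1.600: state=(6.636)
t=1.800: state=(6.982)
t=2.000: state=(7.290)
t=2.200: state=(7.560)
t=2.400: state=(7.794)
t=2.600: state=(7.994)
t=2.800: state=(8.165)
t=3.000: state=(8.308)
t=3.200: state=(8.428)
t=3.400: state=(8.528)
t=3.600: state=(8.611)
t=3.800: state=(8.679)
t=4.000: state=(8.735)
t=4.060: state=(8.750)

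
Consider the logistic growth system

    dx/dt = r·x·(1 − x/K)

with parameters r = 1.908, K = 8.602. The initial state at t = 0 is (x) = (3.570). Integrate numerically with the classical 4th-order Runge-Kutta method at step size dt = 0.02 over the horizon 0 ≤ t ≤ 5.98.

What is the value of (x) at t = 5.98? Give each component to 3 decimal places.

t=0.000: state=(3.570)
step 1 (dt=0.02): k1=(3.985), k2=(3.997), k3=(3.997), k4=(4.009); state += dt/6·(k1+2k2+2k3+k4)
t=0.020: state=(3.650)
t=0.040: state=(3.730)
t=0.060: state=(3.811)
continuing one RK4 step at a time; state shown every 10 steps (Δt=0.2):
t=0.200: state=(4.383)
t=0.400: state=(5.191)
t=0.600: state=(5.938)
t=0.800: state=(6.585)
t=1.000: state=(7.114)
t=1.200: state=(7.527)
t=1.400: state=(7.838)
t=1.600: state=(8.065)
t=1.800: state=(8.228)
t=2.000: state=(8.343)
t=2.200: state=(8.424)
t=2.400: state=(8.479)
t=2.600: state=(8.518)
t=2.800: state=(8.544)
t=3.000: state=(8.563)
t=3.200: state=(8.575)
t=3.400: state=(8.584)
t=3.600: state=(8.589)
t=3.800: state=(8.593)
t=4.000: state=(8.596)
t=4.200: state=(8.598)
t=4.400: state=(8.599)
t=4.600: state=(8.600)
t=4.800: state=(8.601)
t=5.000: state=(8.601)
t=5.200: state=(8.601)
t=5.400: state=(8.602)
t=5.600: state=(8.602)
t=5.800: state=(8.602)
t=5.980: state=(8.602)

(x) = (8.602)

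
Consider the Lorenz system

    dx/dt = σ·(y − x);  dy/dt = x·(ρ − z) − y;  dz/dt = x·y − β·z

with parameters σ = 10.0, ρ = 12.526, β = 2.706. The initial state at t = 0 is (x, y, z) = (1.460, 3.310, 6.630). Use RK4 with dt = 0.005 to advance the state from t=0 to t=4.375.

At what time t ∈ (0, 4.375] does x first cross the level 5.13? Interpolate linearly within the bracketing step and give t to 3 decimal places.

t=0.000: state=(1.460, 3.310, 6.630)
step 1 (dt=0.005): k1=(18.500, 5.298, -13.108), k2=(18.170, 5.607, -12.846), k3=(18.186, 5.600, -12.850), k4=(17.871, 5.906, -12.590); state += dt/6·(k1+2k2+2k3+k4)
t=0.005: state=(1.551, 3.338, 6.566)
t=0.010: state=(1.639, 3.369, 6.504)
t=0.015: state=(1.724, 3.403, 6.445)
continuing one RK4 step at a time; state shown every 40 steps (Δt=0.2):
t=0.200: state=(4.537, 6.311, 6.223)
t=0.230: state=(5.088, 6.991, 6.661)
next step: t=0.235: state=(5.184, 7.105, 6.751) — x has crossed 5.13
linear interpolation between t=0.230 (5.08850) and t=0.235 (5.18407) → t≈0.232

t = 0.232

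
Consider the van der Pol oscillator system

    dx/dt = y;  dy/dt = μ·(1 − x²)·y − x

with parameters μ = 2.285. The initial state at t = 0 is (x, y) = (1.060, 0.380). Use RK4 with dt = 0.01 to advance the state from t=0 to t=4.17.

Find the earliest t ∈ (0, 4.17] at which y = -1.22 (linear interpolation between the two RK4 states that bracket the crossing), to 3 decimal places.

t = 1.306

t=0.000: state=(1.060, 0.380)
step 1 (dt=0.01): k1=(0.380, -1.167), k2=(0.374, -1.171), k3=(0.374, -1.171), k4=(0.368, -1.174); state += dt/6·(k1+2k2+2k3+k4)
t=0.010: state=(1.064, 0.368)
t=0.020: state=(1.067, 0.357)
t=0.030: state=(1.071, 0.345)
continuing one RK4 step at a time; state shown every 20 steps (Δt=0.2):
t=0.200: state=(1.112, 0.141)
t=0.400: state=(1.117, -0.086)
t=0.600: state=(1.079, -0.288)
t=0.800: state=(1.002, -0.482)
t=1.000: state=(0.885, -0.701)
t=1.200: state=(0.717, -0.999)
t=1.300: state=(0.607, -1.206)
next step: t=1.310: state=(0.595, -1.230) — y has crossed -1.22
linear interpolation between t=1.300 (-1.20618) and t=1.310 (-1.22997) → t≈1.306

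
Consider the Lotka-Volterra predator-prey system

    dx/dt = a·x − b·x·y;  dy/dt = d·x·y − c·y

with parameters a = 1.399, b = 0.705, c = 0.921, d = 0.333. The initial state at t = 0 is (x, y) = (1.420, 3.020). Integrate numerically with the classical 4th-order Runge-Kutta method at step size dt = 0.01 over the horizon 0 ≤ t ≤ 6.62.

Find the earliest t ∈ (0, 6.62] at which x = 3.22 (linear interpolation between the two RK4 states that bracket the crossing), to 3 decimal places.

t = 2.928

t=0.000: state=(1.420, 3.020)
step 1 (dt=0.01): k1=(-1.037, -1.353), k2=(-1.026, -1.356), k3=(-1.026, -1.355), k4=(-1.016, -1.358); state += dt/6·(k1+2k2+2k3+k4)
t=0.010: state=(1.410, 3.006)
t=0.020: state=(1.400, 2.993)
t=0.030: state=(1.390, 2.979)
continuing one RK4 step at a time; state shown every 25 steps (Δt=0.25):
t=0.250: state=(1.219, 2.675)
t=0.500: state=(1.112, 2.341)
t=0.750: state=(1.074, 2.035)
t=1.000: state=(1.090, 1.769)
t=1.250: state=(1.156, 1.542)
t=1.500: state=(1.271, 1.355)
t=1.750: state=(1.440, 1.204)
t=2.000: state=(1.670, 1.088)
t=2.250: state=(1.971, 1.005)
t=2.500: state=(2.354, 0.955)
t=2.750: state=(2.827, 0.941)
t=2.920: state=(3.202, 0.954)
next step: t=2.930: state=(3.225, 0.956) — x has crossed 3.22
linear interpolation between t=2.920 (3.20197) and t=2.930 (3.22530) → t≈2.928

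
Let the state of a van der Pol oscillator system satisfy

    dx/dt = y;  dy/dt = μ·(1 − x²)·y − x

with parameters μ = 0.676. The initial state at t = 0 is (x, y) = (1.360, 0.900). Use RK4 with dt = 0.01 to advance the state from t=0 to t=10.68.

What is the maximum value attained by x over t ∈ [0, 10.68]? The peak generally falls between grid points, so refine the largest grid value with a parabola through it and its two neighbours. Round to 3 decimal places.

t=0.000: state=(1.360, 0.900)
step 1 (dt=0.01): k1=(0.900, -1.877), k2=(0.891, -1.883), k3=(0.891, -1.883), k4=(0.881, -1.889); state += dt/6·(k1+2k2+2k3+k4)
t=0.010: state=(1.369, 0.881)
t=0.020: state=(1.378, 0.862)
t=0.030: state=(1.386, 0.843)
continuing one RK4 step at a time; state shown every 50 steps (Δt=0.5):
t=0.500: state=(1.573, -0.018)
t=1.000: state=(1.398, -0.631)
t=1.500: state=(0.963, -1.111)
t=2.000: state=(0.267, -1.705)
t=2.500: state=(-0.732, -2.181)
t=3.000: state=(-1.659, -1.249)
t=3.500: state=(-1.923, 0.069)
t=4.000: state=(-1.718, 0.671)
t=4.500: state=(-1.286, 1.058)
t=5.000: state=(-0.639, 1.567)
t=5.500: state=(0.315, 2.242)
t=6.000: state=(1.435, 1.895)
t=6.500: state=(1.976, 0.302)
t=7.000: state=(1.888, -0.519)
t=7.500: state=(1.526, -0.909)
t=8.000: state=(0.974, -1.323)
t=8.500: state=(0.163, -1.962)
t=9.000: state=(-0.957, -2.331)
t=9.500: state=(-1.844, -0.985)
t=10.000: state=(-1.984, 0.251)
t=10.500: state=(-1.719, 0.750)
t=10.680: state=(-1.572, 0.877)
largest grid value and its neighbours: x(6.620)=1.99474, x(6.630)=1.99489, x(6.640)=1.99484
parabola through these three points peaks at t≈6.633 with x≈1.99490

max x = 1.995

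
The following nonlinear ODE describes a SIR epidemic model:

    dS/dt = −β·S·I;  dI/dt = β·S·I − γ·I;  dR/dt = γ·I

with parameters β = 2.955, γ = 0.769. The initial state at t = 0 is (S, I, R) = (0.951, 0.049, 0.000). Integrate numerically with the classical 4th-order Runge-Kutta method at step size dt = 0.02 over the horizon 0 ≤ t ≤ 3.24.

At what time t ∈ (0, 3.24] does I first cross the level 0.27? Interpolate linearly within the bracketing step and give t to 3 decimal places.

t = 1.036

t=0.000: state=(0.951, 0.049, 0.000)
step 1 (dt=0.02): k1=(-0.138, 0.100, 0.038), k2=(-0.140, 0.102, 0.038), k3=(-0.140, 0.102, 0.038), k4=(-0.143, 0.104, 0.039); state += dt/6·(k1+2k2+2k3+k4)
t=0.020: state=(0.948, 0.051, 0.001)
t=0.040: state=(0.945, 0.053, 0.002)
t=0.060: state=(0.942, 0.055, 0.002)
continuing one RK4 step at a time; state shown every 10 steps (Δt=0.2):
t=0.200: state=(0.918, 0.073, 0.009)
t=0.400: state=(0.871, 0.106, 0.023)
t=0.600: state=(0.808, 0.150, 0.043)
t=0.800: state=(0.728, 0.202, 0.069)
t=1.000: state=(0.635, 0.260, 0.105)
t=1.020: state=(0.625, 0.265, 0.109)
next step: t=1.040: state=(0.616, 0.271, 0.113) — I has crossed 0.27
linear interpolation between t=1.020 (0.26549) and t=1.040 (0.27120) → t≈1.036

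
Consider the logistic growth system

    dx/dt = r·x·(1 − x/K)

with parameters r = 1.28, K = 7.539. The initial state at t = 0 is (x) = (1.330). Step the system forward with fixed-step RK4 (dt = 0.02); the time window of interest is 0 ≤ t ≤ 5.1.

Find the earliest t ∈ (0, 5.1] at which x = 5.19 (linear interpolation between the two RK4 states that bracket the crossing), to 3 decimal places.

t=0.000: state=(1.330)
step 1 (dt=0.02): k1=(1.402), k2=(1.414), k3=(1.414), k4=(1.425); state += dt/6·(k1+2k2+2k3+k4)
t=0.020: state=(1.358)
t=0.040: state=(1.387)
t=0.060: state=(1.416)
continuing one RK4 step at a time; state shown every 10 steps (Δt=0.2):
t=0.200: state=(1.634)
t=0.400: state=(1.985)
t=0.600: state=(2.381)
t=0.800: state=(2.817)
t=1.000: state=(3.281)
t=1.200: state=(3.760)
t=1.400: state=(4.240)
t=1.600: state=(4.705)
t=1.800: state=(5.142)
t=1.820: state=(5.184)
next step: t=1.840: state=(5.225) — x has crossed 5.19
linear interpolation between t=1.820 (5.18358) and t=1.840 (5.22484) → t≈1.823

t = 1.823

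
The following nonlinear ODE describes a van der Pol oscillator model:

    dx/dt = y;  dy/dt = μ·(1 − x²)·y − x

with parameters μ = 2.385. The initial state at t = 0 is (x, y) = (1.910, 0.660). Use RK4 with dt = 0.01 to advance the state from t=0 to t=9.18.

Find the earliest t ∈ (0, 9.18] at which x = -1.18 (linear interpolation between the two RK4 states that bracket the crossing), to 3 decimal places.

t=0.000: state=(1.910, 0.660)
step 1 (dt=0.01): k1=(0.660, -6.078), k2=(0.630, -5.909), k3=(0.630, -5.913), k4=(0.601, -5.746); state += dt/6·(k1+2k2+2k3+k4)
t=0.010: state=(1.916, 0.601)
t=0.020: state=(1.922, 0.545)
t=0.030: state=(1.927, 0.492)
continuing one RK4 step at a time; state shown every 50 steps (Δt=0.5):
t=0.500: state=(1.902, -0.262)
t=1.000: state=(1.751, -0.333)
t=1.500: state=(1.569, -0.401)
t=2.000: state=(1.342, -0.522)
t=2.500: state=(1.021, -0.809)
t=3.000: state=(0.421, -1.835)
t=3.490: state=(-1.154, -4.187)
next step: t=3.500: state=(-1.196, -4.137) — x has crossed -1.18
linear interpolation between t=3.490 (-1.15435) and t=3.500 (-1.19598) → t≈3.496

t = 3.496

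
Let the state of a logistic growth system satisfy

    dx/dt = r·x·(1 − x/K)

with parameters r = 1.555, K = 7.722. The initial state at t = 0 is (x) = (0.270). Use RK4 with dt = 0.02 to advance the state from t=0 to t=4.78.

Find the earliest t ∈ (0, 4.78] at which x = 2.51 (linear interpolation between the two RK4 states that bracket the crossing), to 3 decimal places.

t = 1.664

t=0.000: state=(0.270)
step 1 (dt=0.02): k1=(0.405), k2=(0.411), k3=(0.411), k4=(0.417); state += dt/6·(k1+2k2+2k3+k4)
t=0.020: state=(0.278)
t=0.040: state=(0.287)
t=0.060: state=(0.295)
continuing one RK4 step at a time; state shown every 10 steps (Δt=0.2):
t=0.200: state=(0.364)
t=0.400: state=(0.488)
t=0.600: state=(0.651)
t=0.800: state=(0.862)
t=1.000: state=(1.131)
t=1.200: state=(1.465)
t=1.400: state=(1.870)
t=1.600: state=(2.345)
t=1.660: state=(2.500)
next step: t=1.680: state=(2.553) — x has crossed 2.51
linear interpolation between t=1.660 (2.50013) and t=1.680 (2.55299) → t≈1.664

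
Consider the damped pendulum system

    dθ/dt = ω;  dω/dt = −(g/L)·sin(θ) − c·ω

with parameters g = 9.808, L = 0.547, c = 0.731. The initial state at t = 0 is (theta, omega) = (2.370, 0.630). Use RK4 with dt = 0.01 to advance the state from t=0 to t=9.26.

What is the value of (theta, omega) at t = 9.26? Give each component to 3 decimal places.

(theta, omega) = (0.043, 0.225)

t=0.000: state=(2.370, 0.630)
step 1 (dt=0.01): k1=(0.630, -12.963), k2=(0.565, -12.875), k3=(0.566, -12.880), k4=(0.501, -12.796); state += dt/6·(k1+2k2+2k3+k4)
t=0.010: state=(2.376, 0.501)
t=0.020: state=(2.380, 0.374)
t=0.030: state=(2.383, 0.248)
continuing one RK4 step at a time; state shown every 50 steps (Δt=0.5):
t=0.500: state=(1.083, -5.948)
t=1.000: state=(-1.455, -1.349)
t=1.500: state=(-0.162, 5.031)
t=2.000: state=(1.015, -1.347)
t=2.500: state=(-0.536, -2.528)
t=3.000: state=(-0.314, 2.753)
t=3.500: state=(0.592, -0.297)
t=4.000: state=(-0.250, -1.672)
t=4.500: state=(-0.206, 1.552)
t=5.000: state=(0.340, -0.115)
t=5.500: state=(-0.140, -0.981)
t=6.000: state=(-0.118, 0.902)
t=6.500: state=(0.196, -0.080)
t=7.000: state=(-0.085, -0.558)
t=7.500: state=(-0.064, 0.529)
t=8.000: state=(0.113, -0.063)
t=8.500: state=(-0.052, -0.313)
t=9.000: state=(-0.034, 0.311)
t=9.260: state=(0.043, 0.225)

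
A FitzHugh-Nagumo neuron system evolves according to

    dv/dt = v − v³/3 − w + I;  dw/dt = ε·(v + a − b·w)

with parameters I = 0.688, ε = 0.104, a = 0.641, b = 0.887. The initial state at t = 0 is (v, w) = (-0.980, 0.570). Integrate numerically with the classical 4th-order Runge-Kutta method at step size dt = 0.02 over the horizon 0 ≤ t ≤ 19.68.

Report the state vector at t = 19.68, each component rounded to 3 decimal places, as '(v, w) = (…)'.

(v, w) = (1.390, 1.278)

t=0.000: state=(-0.980, 0.570)
step 1 (dt=0.02): k1=(-0.548, -0.088), k2=(-0.548, -0.088), k3=(-0.548, -0.088), k4=(-0.547, -0.089); state += dt/6·(k1+2k2+2k3+k4)
t=0.020: state=(-0.991, 0.568)
t=0.040: state=(-1.002, 0.566)
t=0.060: state=(-1.013, 0.565)
continuing one RK4 step at a time; state shown every 50 steps (Δt=1):
t=1.000: state=(-1.407, 0.462)
t=2.000: state=(-1.515, 0.338)
t=3.000: state=(-1.478, 0.222)
t=4.000: state=(-1.403, 0.123)
t=5.000: state=(-1.316, 0.041)
t=6.000: state=(-1.221, -0.025)
t=7.000: state=(-1.117, -0.075)
t=8.000: state=(-0.997, -0.110)
t=9.000: state=(-0.848, -0.129)
t=10.000: state=(-0.636, -0.128)
t=11.000: state=(-0.263, -0.099)
t=12.000: state=(0.582, -0.016)
t=13.000: state=(1.696, 0.169)
t=14.000: state=(1.873, 0.400)
t=15.000: state=(1.807, 0.611)
t=16.000: state=(1.721, 0.796)
t=17.000: state=(1.634, 0.956)
t=18.000: state=(1.545, 1.094)
t=19.000: state=(1.454, 1.210)
t=19.680: state=(1.390, 1.278)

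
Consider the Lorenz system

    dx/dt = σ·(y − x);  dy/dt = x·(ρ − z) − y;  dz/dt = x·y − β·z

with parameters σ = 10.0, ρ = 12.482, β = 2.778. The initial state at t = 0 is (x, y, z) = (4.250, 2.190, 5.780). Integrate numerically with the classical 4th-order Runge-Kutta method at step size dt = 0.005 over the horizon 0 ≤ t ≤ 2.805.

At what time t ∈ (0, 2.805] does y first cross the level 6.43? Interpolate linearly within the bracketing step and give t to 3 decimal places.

t=0.000: state=(4.250, 2.190, 5.780)
step 1 (dt=0.005): k1=(-20.600, 26.293, -6.749), k2=(-19.428, 25.953, -6.539), k3=(-19.465, 25.972, -6.538), k4=(-18.328, 25.647, -6.332); state += dt/6·(k1+2k2+2k3+k4)
t=0.005: state=(4.153, 2.320, 5.747)
t=0.010: state=(4.066, 2.447, 5.717)
t=0.015: state=(3.991, 2.571, 5.688)
continuing one RK4 step at a time; state shown every 20 steps (Δt=0.1):
t=0.100: state=(3.810, 4.483, 5.507)
t=0.180: state=(4.749, 6.333, 6.070)
next step: t=0.185: state=(4.829, 6.454, 6.138) — y has crossed 6.43
linear interpolation between t=0.180 (6.33290) and t=0.185 (6.45367) → t≈0.184

t = 0.184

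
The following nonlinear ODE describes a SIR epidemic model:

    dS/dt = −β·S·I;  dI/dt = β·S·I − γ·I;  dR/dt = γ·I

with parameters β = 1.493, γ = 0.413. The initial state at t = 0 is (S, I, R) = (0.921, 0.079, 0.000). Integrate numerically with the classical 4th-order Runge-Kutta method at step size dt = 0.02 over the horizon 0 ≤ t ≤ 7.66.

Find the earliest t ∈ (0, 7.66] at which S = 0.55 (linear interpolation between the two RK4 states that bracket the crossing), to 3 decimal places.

t=0.000: state=(0.921, 0.079, 0.000)
step 1 (dt=0.02): k1=(-0.109, 0.076, 0.033), k2=(-0.110, 0.077, 0.033), k3=(-0.110, 0.077, 0.033), k4=(-0.110, 0.077, 0.033); state += dt/6·(k1+2k2+2k3+k4)
t=0.020: state=(0.919, 0.081, 0.001)
t=0.040: state=(0.917, 0.082, 0.001)
t=0.060: state=(0.914, 0.084, 0.002)
continuing one RK4 step at a time; state shown every 25 steps (Δt=0.5):
t=0.500: state=(0.854, 0.125, 0.021)
t=1.000: state=(0.761, 0.186, 0.053)
t=1.500: state=(0.646, 0.256, 0.098)
t=1.880: state=(0.550, 0.307, 0.142)
next step: t=1.900: state=(0.545, 0.310, 0.145) — S has crossed 0.55
linear interpolation between t=1.880 (0.55025) and t=1.900 (0.54521) → t≈1.881

t = 1.881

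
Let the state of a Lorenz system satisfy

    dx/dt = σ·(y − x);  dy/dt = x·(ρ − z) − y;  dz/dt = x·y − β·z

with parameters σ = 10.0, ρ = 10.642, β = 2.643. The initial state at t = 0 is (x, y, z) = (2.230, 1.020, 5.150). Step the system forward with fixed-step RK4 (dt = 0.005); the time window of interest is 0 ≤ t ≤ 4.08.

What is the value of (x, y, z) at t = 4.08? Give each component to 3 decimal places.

t=0.000: state=(2.230, 1.020, 5.150)
step 1 (dt=0.005): k1=(-12.100, 11.227, -11.337), k2=(-11.517, 11.095, -11.231), k3=(-11.535, 11.103, -11.231), k4=(-10.968, 10.977, -11.127); state += dt/6·(k1+2k2+2k3+k4)
t=0.005: state=(2.172, 1.076, 5.094)
t=0.010: state=(2.120, 1.130, 5.039)
t=0.015: state=(2.073, 1.183, 4.985)
continuing one RK4 step at a time; state shown every 40 steps (Δt=0.2):
t=0.200: state=(2.344, 3.136, 3.702)
t=0.400: state=(4.957, 6.732, 5.072)
t=0.600: state=(7.860, 8.166, 11.656)
t=0.800: state=(5.376, 3.456, 12.986)
t=1.000: state=(2.894, 2.408, 9.208)
t=1.200: state=(2.973, 3.442, 6.667)
t=1.400: state=(4.584, 5.671, 6.641)
t=1.600: state=(6.572, 7.123, 9.963)
t=1.800: state=(5.913, 4.896, 12.032)
t=2.000: state=(4.065, 3.486, 10.064)
t=2.200: state=(3.777, 4.018, 8.078)
t=2.400: state=(4.779, 5.458, 7.928)
t=2.600: state=(5.944, 6.250, 9.825)
t=2.800: state=(5.629, 5.093, 11.058)
t=3.000: state=(4.546, 4.158, 10.016)
t=3.200: state=(4.312, 4.454, 8.752)
t=3.400: state=(4.936, 5.347, 8.694)
t=3.600: state=(5.587, 5.733, 9.811)
t=3.800: state=(5.381, 5.079, 10.466)
t=4.000: state=(4.763, 4.534, 9.866)
t=4.080: state=(4.630, 4.530, 9.513)

(x, y, z) = (4.630, 4.530, 9.513)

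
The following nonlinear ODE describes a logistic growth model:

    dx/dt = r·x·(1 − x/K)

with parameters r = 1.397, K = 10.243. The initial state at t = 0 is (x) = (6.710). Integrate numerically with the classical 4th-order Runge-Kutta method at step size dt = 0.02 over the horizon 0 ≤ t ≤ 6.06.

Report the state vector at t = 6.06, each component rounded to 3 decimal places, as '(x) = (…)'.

(x) = (10.242)

t=0.000: state=(6.710)
step 1 (dt=0.02): k1=(3.233), k2=(3.219), k3=(3.219), k4=(3.205); state += dt/6·(k1+2k2+2k3+k4)
t=0.020: state=(6.774)
t=0.040: state=(6.838)
t=0.060: state=(6.901)
continuing one RK4 step at a time; state shown every 10 steps (Δt=0.2):
t=0.200: state=(7.326)
t=0.400: state=(7.872)
t=0.600: state=(8.343)
t=0.800: state=(8.738)
t=1.000: state=(9.063)
t=1.200: state=(9.325)
t=1.400: state=(9.533)
t=1.600: state=(9.697)
t=1.800: state=(9.825)
t=2.000: state=(9.923)
t=2.200: state=(9.999)
t=2.400: state=(10.058)
t=2.600: state=(10.102)
t=2.800: state=(10.136)
t=3.000: state=(10.162)
t=3.200: state=(10.182)
t=3.400: state=(10.197)
t=3.600: state=(10.208)
t=3.800: state=(10.216)
t=4.000: state=(10.223)
t=4.200: state=(10.228)
t=4.400: state=(10.231)
t=4.600: state=(10.234)
t=4.800: state=(10.236)
t=5.000: state=(10.238)
t=5.200: state=(10.239)
t=5.400: state=(10.240)
t=5.600: state=(10.241)
t=5.800: state=(10.241)
t=6.000: state=(10.242)
t=6.060: state=(10.242)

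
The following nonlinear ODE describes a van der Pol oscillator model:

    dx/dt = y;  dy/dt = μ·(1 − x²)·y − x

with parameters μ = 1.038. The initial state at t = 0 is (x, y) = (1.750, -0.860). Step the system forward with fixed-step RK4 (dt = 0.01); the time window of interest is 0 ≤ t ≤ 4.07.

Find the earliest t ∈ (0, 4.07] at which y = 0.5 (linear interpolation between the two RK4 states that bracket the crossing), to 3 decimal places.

t = 2.977

t=0.000: state=(1.750, -0.860)
step 1 (dt=0.01): k1=(-0.860, 0.091), k2=(-0.860, 0.081), k3=(-0.860, 0.081), k4=(-0.859, 0.071); state += dt/6·(k1+2k2+2k3+k4)
t=0.010: state=(1.741, -0.859)
t=0.020: state=(1.733, -0.859)
t=0.030: state=(1.724, -0.858)
continuing one RK4 step at a time; state shown every 20 steps (Δt=0.2):
t=0.200: state=(1.577, -0.876)
t=0.400: state=(1.396, -0.945)
t=0.600: state=(1.196, -1.063)
t=0.800: state=(0.967, -1.238)
t=1.000: state=(0.696, -1.491)
t=1.200: state=(0.364, -1.842)
t=1.400: state=(-0.047, -2.286)
t=1.600: state=(-0.548, -2.690)
t=1.800: state=(-1.097, -2.696)
t=2.000: state=(-1.579, -2.021)
t=2.200: state=(-1.884, -1.036)
t=2.400: state=(-2.010, -0.280)
t=2.600: state=(-2.018, 0.151)
t=2.800: state=(-1.963, 0.380)
t=2.970: state=(-1.888, 0.496)
next step: t=2.980: state=(-1.883, 0.502) — y has crossed 0.5
linear interpolation between t=2.970 (0.49620) and t=2.980 (0.50182) → t≈2.977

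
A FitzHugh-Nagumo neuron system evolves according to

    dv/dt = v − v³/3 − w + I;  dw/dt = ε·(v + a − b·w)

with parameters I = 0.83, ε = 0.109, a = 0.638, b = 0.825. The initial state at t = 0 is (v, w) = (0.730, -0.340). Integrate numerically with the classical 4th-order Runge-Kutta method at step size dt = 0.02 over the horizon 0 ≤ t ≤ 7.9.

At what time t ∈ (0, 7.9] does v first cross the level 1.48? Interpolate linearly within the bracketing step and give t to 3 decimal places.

t = 0.435

t=0.000: state=(0.730, -0.340)
step 1 (dt=0.02): k1=(1.770, 0.180), k2=(1.777, 0.181), k3=(1.777, 0.181), k4=(1.782, 0.183); state += dt/6·(k1+2k2+2k3+k4)
t=0.020: state=(0.766, -0.336)
t=0.040: state=(0.801, -0.333)
t=0.060: state=(0.837, -0.329)
t=0.420: state=(1.458, -0.249)
next step: t=0.440: state=(1.488, -0.244) — v has crossed 1.48
linear interpolation between t=0.420 (1.45787) and t=0.440 (1.48756) → t≈0.435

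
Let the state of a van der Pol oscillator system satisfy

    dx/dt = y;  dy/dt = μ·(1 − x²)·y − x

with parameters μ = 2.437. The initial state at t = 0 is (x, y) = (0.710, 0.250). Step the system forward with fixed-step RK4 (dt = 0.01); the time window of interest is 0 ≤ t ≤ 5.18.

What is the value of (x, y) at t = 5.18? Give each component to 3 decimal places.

t=0.000: state=(0.710, 0.250)
step 1 (dt=0.01): k1=(0.250, -0.408), k2=(0.248, -0.413), k3=(0.248, -0.413), k4=(0.246, -0.417); state += dt/6·(k1+2k2+2k3+k4)
t=0.010: state=(0.712, 0.246)
t=0.020: state=(0.715, 0.242)
t=0.030: state=(0.717, 0.237)
continuing one RK4 step at a time; state shown every 20 steps (Δt=0.2):
t=0.200: state=(0.751, 0.150)
t=0.400: state=(0.768, 0.015)
t=0.600: state=(0.755, -0.151)
t=0.800: state=(0.705, -0.354)
t=1.000: state=(0.609, -0.620)
t=1.200: state=(0.449, -1.006)
t=1.400: state=(0.190, -1.635)
t=1.600: state=(-0.231, -2.646)
t=1.800: state=(-0.868, -3.569)
t=2.000: state=(-1.523, -2.586)
t=2.200: state=(-1.847, -0.784)
t=2.400: state=(-1.911, -0.009)
t=2.600: state=(-1.886, 0.213)
t=2.800: state=(-1.836, 0.282)
t=3.000: state=(-1.776, 0.314)
t=3.200: state=(-1.711, 0.338)
t=3.400: state=(-1.640, 0.364)
t=3.600: state=(-1.565, 0.395)
t=3.800: state=(-1.482, 0.434)
t=4.000: state=(-1.390, 0.484)
t=4.200: state=(-1.287, 0.552)
t=4.400: state=(-1.167, 0.650)
t=4.600: state=(-1.024, 0.799)
t=4.800: state=(-0.842, 1.043)
t=5.000: state=(-0.594, 1.477)
t=5.180: state=(-0.270, 2.193)

(x, y) = (-0.270, 2.193)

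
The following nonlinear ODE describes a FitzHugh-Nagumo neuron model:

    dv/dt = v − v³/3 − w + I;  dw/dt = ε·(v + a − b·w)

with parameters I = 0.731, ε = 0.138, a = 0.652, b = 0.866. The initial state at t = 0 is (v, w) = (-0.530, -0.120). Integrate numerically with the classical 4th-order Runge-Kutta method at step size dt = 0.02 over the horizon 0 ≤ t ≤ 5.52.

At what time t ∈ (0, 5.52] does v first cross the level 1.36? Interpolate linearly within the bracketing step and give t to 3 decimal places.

t=0.000: state=(-0.530, -0.120)
step 1 (dt=0.02): k1=(0.371, 0.031), k2=(0.373, 0.032), k3=(0.373, 0.032), k4=(0.375, 0.032); state += dt/6·(k1+2k2+2k3+k4)
t=0.020: state=(-0.523, -0.119)
t=0.040: state=(-0.515, -0.119)
t=0.060: state=(-0.507, -0.118)
continuing one RK4 step at a time; state shown every 10 steps (Δt=0.2):
t=0.200: state=(-0.451, -0.113)
t=0.400: state=(-0.360, -0.103)
t=0.600: state=(-0.254, -0.092)
t=0.800: state=(-0.128, -0.077)
t=1.000: state=(0.020, -0.059)
t=1.200: state=(0.197, -0.037)
t=1.400: state=(0.406, -0.010)
t=1.600: state=(0.645, 0.022)
t=1.800: state=(0.906, 0.061)
t=2.000: state=(1.168, 0.105)
t=2.160: state=(1.359, 0.145)
next step: t=2.180: state=(1.381, 0.151) — v has crossed 1.36
linear interpolation between t=2.160 (1.35873) and t=2.180 (1.38065) → t≈2.161

t = 2.161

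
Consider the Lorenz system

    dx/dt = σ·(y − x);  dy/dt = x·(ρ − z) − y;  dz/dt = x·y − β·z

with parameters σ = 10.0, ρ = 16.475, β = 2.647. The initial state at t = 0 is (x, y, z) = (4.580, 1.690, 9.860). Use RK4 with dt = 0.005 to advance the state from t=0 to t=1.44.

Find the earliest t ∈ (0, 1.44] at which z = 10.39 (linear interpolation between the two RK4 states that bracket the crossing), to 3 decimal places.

t = 0.271

t=0.000: state=(4.580, 1.690, 9.860)
step 1 (dt=0.005): k1=(-28.900, 28.607, -18.359), k2=(-27.462, 28.264, -18.037), k3=(-27.507, 28.285, -18.037), k4=(-26.110, 27.956, -17.725); state += dt/6·(k1+2k2+2k3+k4)
t=0.005: state=(4.443, 1.831, 9.770)
t=0.010: state=(4.319, 1.970, 9.683)
t=0.015: state=(4.207, 2.105, 9.599)
continuing one RK4 step at a time; state shown every 10 steps (Δt=0.05):
t=0.050: state=(3.728, 2.997, 9.084)
t=0.100: state=(3.700, 4.221, 8.579)
t=0.150: state=(4.181, 5.542, 8.412)
t=0.200: state=(5.031, 7.048, 8.727)
t=0.250: state=(6.173, 8.692, 9.718)
t=0.270: state=(6.691, 9.341, 10.348)
next step: t=0.275: state=(6.824, 9.498, 10.528) — z has crossed 10.39
linear interpolation between t=0.270 (10.34797) and t=0.275 (10.52811) → t≈0.271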